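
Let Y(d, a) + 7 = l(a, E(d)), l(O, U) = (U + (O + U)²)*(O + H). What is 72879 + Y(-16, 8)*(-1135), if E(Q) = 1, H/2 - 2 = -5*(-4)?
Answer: -4758816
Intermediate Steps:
H = 44 (H = 4 + 2*(-5*(-4)) = 4 + 2*20 = 4 + 40 = 44)
l(O, U) = (44 + O)*(U + (O + U)²) (l(O, U) = (U + (O + U)²)*(O + 44) = (U + (O + U)²)*(44 + O) = (44 + O)*(U + (O + U)²))
Y(d, a) = 37 + a + 44*(1 + a)² + a*(1 + a)² (Y(d, a) = -7 + (44*1 + 44*(a + 1)² + a*1 + a*(a + 1)²) = -7 + (44 + 44*(1 + a)² + a + a*(1 + a)²) = -7 + (44 + a + 44*(1 + a)² + a*(1 + a)²) = 37 + a + 44*(1 + a)² + a*(1 + a)²)
72879 + Y(-16, 8)*(-1135) = 72879 + (81 + 8³ + 46*8² + 90*8)*(-1135) = 72879 + (81 + 512 + 46*64 + 720)*(-1135) = 72879 + (81 + 512 + 2944 + 720)*(-1135) = 72879 + 4257*(-1135) = 72879 - 4831695 = -4758816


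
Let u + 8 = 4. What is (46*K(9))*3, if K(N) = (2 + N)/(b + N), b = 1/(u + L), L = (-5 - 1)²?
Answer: 48576/289 ≈ 168.08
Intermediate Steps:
u = -4 (u = -8 + 4 = -4)
L = 36 (L = (-6)² = 36)
b = 1/32 (b = 1/(-4 + 36) = 1/32 ≈ 0.031250)
K(N) = (2 + N)/(1/32 + N)
(46*K(9))*3 = (46*(32*(2 + 9)/(1 + 32*9)))*3 = (46*(32*11/(1 + 288)))*3 = (46*(32*11/289))*3 = (46*(32*(1/289)*11))*3 = (46*(352/289))*3 = (16192/289)*3 = 48576/289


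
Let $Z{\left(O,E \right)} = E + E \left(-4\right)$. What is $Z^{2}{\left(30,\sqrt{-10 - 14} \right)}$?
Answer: $-216$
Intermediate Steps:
$Z{\left(O,E \right)} = - 3 E$ ($Z{\left(O,E \right)} = E - 4 E = - 3 E$)
$Z^{2}{\left(30,\sqrt{-10 - 14} \right)} = \left(- 3 \sqrt{-10 - 14}\right)^{2} = \left(- 3 \sqrt{-24}\right)^{2} = \left(- 3 \cdot 2 i \sqrt{6}\right)^{2} = \left(- 6 i \sqrt{6}\right)^{2} = -216$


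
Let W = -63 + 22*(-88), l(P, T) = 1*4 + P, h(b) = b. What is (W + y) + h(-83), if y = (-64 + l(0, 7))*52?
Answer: -5202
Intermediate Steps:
l(P, T) = 4 + P
W = -1999 (W = -63 - 1936 = -1999)
y = -3120 (y = (-64 + (4 + 0))*52 = (-64 + 4)*52 = -60*52 = -3120)
(W + y) + h(-83) = (-1999 - 3120) - 83 = -5119 - 83 = -5202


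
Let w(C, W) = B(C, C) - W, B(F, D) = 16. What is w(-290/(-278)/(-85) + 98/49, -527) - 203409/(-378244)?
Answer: 205589901/378244 ≈ 543.54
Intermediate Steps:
w(C, W) = 16 - W
w(-290/(-278)/(-85) + 98/49, -527) - 203409/(-378244) = (16 - 1*(-527)) - 203409/(-378244) = (16 + 527) - 203409*(-1)/378244 = 543 - 1*(-203409/378244) = 543 + 203409/378244 = 205589901/378244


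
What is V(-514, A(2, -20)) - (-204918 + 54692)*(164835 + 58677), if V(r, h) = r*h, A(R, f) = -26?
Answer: 33577327076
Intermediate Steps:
V(r, h) = h*r
V(-514, A(2, -20)) - (-204918 + 54692)*(164835 + 58677) = -26*(-514) - (-204918 + 54692)*(164835 + 58677) = 13364 - (-150226)*223512 = 13364 - 1*(-33577313712) = 13364 + 33577313712 = 33577327076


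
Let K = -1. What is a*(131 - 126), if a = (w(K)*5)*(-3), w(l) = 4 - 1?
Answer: -225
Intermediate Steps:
w(l) = 3
a = -45 (a = (3*5)*(-3) = 15*(-3) = -45)
a*(131 - 126) = -45*(131 - 126) = -45*5 = -225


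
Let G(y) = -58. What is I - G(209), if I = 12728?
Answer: 12786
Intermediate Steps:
I - G(209) = 12728 - 1*(-58) = 12728 + 58 = 12786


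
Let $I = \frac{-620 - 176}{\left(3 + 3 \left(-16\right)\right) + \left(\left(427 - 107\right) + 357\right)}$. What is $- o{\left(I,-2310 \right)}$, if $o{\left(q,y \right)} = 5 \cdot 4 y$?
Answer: $46200$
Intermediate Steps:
$I = - \frac{199}{158}$ ($I = - \frac{796}{\left(3 - 48\right) + \left(320 + 357\right)} = - \frac{796}{-45 + 677} = - \frac{796}{632} = \left(-796\right) \frac{1}{632} = - \frac{199}{158} \approx -1.2595$)
$o{\left(q,y \right)} = 20 y$
$- o{\left(I,-2310 \right)} = - 20 \left(-2310\right) = \left(-1\right) \left(-46200\right) = 46200$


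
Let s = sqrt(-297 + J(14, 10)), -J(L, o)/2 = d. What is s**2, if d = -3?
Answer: -291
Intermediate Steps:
J(L, o) = 6 (J(L, o) = -2*(-3) = 6)
s = I*sqrt(291) (s = sqrt(-297 + 6) = sqrt(-291) = I*sqrt(291) ≈ 17.059*I)
s**2 = (I*sqrt(291))**2 = -291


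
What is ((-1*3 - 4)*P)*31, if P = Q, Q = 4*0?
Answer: 0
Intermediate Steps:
Q = 0
P = 0
((-1*3 - 4)*P)*31 = ((-1*3 - 4)*0)*31 = ((-3 - 4)*0)*31 = -7*0*31 = 0*31 = 0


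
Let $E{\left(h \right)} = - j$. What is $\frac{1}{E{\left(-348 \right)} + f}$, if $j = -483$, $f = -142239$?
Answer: $- \frac{1}{141756} \approx -7.0544 \cdot 10^{-6}$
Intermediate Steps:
$E{\left(h \right)} = 483$ ($E{\left(h \right)} = \left(-1\right) \left(-483\right) = 483$)
$\frac{1}{E{\left(-348 \right)} + f} = \frac{1}{483 - 142239} = \frac{1}{-141756} = - \frac{1}{141756}$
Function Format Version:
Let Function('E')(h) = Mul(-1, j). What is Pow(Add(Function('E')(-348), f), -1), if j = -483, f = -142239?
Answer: Rational(-1, 141756) ≈ -7.0544e-6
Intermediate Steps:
Function('E')(h) = 483 (Function('E')(h) = Mul(-1, -483) = 483)
Pow(Add(Function('E')(-348), f), -1) = Pow(Add(483, -142239), -1) = Pow(-141756, -1) = Rational(-1, 141756)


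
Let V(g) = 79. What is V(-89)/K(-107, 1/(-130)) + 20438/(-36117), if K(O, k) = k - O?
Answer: 86649448/502351353 ≈ 0.17249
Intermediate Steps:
V(-89)/K(-107, 1/(-130)) + 20438/(-36117) = 79/(1/(-130) - 1*(-107)) + 20438/(-36117) = 79/(-1/130 + 107) + 20438*(-1/36117) = 79/(13909/130) - 20438/36117 = 79*(130/13909) - 20438/36117 = 10270/13909 - 20438/36117 = 86649448/502351353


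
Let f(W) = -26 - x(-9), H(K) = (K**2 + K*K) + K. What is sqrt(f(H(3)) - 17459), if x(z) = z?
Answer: 2*I*sqrt(4369) ≈ 132.2*I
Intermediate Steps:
H(K) = K + 2*K**2 (H(K) = (K**2 + K**2) + K = 2*K**2 + K = K + 2*K**2)
f(W) = -17 (f(W) = -26 - 1*(-9) = -26 + 9 = -17)
sqrt(f(H(3)) - 17459) = sqrt(-17 - 17459) = sqrt(-17476) = 2*I*sqrt(4369)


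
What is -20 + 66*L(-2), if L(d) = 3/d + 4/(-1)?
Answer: -383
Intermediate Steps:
L(d) = -4 + 3/d (L(d) = 3/d + 4*(-1) = 3/d - 4 = -4 + 3/d)
-20 + 66*L(-2) = -20 + 66*(-4 + 3/(-2)) = -20 + 66*(-4 + 3*(-½)) = -20 + 66*(-4 - 3/2) = -20 + 66*(-11/2) = -20 - 363 = -383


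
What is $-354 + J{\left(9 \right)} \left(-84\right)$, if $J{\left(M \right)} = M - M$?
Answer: $-354$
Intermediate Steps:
$J{\left(M \right)} = 0$
$-354 + J{\left(9 \right)} \left(-84\right) = -354 + 0 \left(-84\right) = -354 + 0 = -354$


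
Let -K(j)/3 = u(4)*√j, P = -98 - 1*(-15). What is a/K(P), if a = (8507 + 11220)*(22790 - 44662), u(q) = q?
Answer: -107867236*I*√83/249 ≈ -3.9467e+6*I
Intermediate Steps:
P = -83 (P = -98 + 15 = -83)
K(j) = -12*√j
a = -431468944 (a = 19727*(-21872) = -431468944)
a/K(P) = -431468944*I*√83/996 = -107867236*I*√83/249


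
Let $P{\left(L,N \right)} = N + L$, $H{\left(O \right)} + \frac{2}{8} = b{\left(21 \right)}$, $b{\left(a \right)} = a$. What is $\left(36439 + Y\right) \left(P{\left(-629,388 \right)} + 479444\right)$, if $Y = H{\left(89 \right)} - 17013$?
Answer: $\frac{37275763761}{4} \approx 9.3189 \cdot 10^{9}$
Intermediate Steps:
$H{\left(O \right)} = \frac{83}{4}$ ($H{\left(O \right)} = - \frac{1}{4} + 21 = \frac{83}{4}$)
$Y = - \frac{67969}{4}$ ($Y = \frac{83}{4} - 17013 = - \frac{67969}{4} \approx -16992.0$)
$P{\left(L,N \right)} = L + N$
$\left(36439 + Y\right) \left(P{\left(-629,388 \right)} + 479444\right) = \left(36439 - \frac{67969}{4}\right) \left(\left(-629 + 388\right) + 479444\right) = \frac{77787 \left(-241 + 479444\right)}{4} = \frac{77787}{4} \cdot 479203 = \frac{37275763761}{4}$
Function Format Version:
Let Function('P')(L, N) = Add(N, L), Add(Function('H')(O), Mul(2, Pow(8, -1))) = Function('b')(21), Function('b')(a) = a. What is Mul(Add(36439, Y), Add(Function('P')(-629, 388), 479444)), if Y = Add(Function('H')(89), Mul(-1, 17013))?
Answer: Rational(37275763761, 4) ≈ 9.3189e+9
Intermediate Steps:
Function('H')(O) = Rational(83, 4) (Function('H')(O) = Add(Rational(-1, 4), 21) = Rational(83, 4))
Y = Rational(-67969, 4) (Y = Add(Rational(83, 4), Mul(-1, 17013)) = Add(Rational(83, 4), -17013) = Rational(-67969, 4) ≈ -16992.)
Function('P')(L, N) = Add(L, N)
Mul(Add(36439, Y), Add(Function('P')(-629, 388), 479444)) = Mul(Add(36439, Rational(-67969, 4)), Add(Add(-629, 388), 479444)) = Mul(Rational(77787, 4), Add(-241, 479444)) = Mul(Rational(77787, 4), 479203) = Rational(37275763761, 4)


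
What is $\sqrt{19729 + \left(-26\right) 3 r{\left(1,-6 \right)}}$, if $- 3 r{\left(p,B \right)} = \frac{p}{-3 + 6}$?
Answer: $\frac{\sqrt{177639}}{3} \approx 140.49$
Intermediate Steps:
$r{\left(p,B \right)} = - \frac{p}{9}$ ($r{\left(p,B \right)} = - \frac{p \frac{1}{-3 + 6}}{3} = - \frac{p \frac{1}{3}}{3} = - \frac{\frac{1}{3} p}{3} = - \frac{p}{9}$)
$\sqrt{19729 + \left(-26\right) 3 r{\left(1,-6 \right)}} = \sqrt{19729 + \left(-26\right) 3 \left(\left(- \frac{1}{9}\right) 1\right)} = \sqrt{19729 - - \frac{26}{3}} = \sqrt{19729 + \frac{26}{3}} = \sqrt{\frac{59213}{3}} = \frac{\sqrt{177639}}{3}$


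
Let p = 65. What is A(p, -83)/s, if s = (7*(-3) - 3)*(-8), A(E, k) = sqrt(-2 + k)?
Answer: I*sqrt(85)/192 ≈ 0.048018*I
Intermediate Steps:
s = 192 (s = (-21 - 3)*(-8) = -24*(-8) = 192)
A(p, -83)/s = sqrt(-2 - 83)/192 = sqrt(-85)*(1/192) = (I*sqrt(85))*(1/192) = I*sqrt(85)/192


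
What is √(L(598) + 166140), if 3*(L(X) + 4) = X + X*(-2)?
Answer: √1493430/3 ≈ 407.35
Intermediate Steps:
L(X) = -4 - X/3 (L(X) = -4 + (X + X*(-2))/3 = -4 + (X - 2*X)/3 = -4 + (-X)/3 = -4 - X/3)
√(L(598) + 166140) = √((-4 - ⅓*598) + 166140) = √((-4 - 598/3) + 166140) = √(-610/3 + 166140) = √(497810/3) = √1493430/3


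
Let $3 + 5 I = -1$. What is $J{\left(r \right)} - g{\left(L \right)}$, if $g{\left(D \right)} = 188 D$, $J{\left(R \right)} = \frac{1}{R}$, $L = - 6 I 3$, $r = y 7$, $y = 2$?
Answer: $- \frac{189499}{70} \approx -2707.1$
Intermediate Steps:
$I = - \frac{4}{5}$ ($I = - \frac{3}{5} + \frac{1}{5} \left(-1\right) = - \frac{3}{5} - \frac{1}{5} = - \frac{4}{5} \approx -0.8$)
$r = 14$ ($r = 2 \cdot 7 = 14$)
$L = \frac{72}{5}$ ($L = \left(-6\right) \left(- \frac{4}{5}\right) 3 = \frac{24}{5} \cdot 3 = \frac{72}{5} \approx 14.4$)
$J{\left(r \right)} - g{\left(L \right)} = \frac{1}{14} - 188 \cdot \frac{72}{5} = \frac{1}{14} - \frac{13536}{5} = - \frac{189499}{70}$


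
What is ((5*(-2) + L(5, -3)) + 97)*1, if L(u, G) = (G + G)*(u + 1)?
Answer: 51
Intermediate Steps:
L(u, G) = 2*G*(1 + u) (L(u, G) = (2*G)*(1 + u) = 2*G*(1 + u))
((5*(-2) + L(5, -3)) + 97)*1 = ((5*(-2) + 2*(-3)*(1 + 5)) + 97)*1 = ((-10 + 2*(-3)*6) + 97)*1 = ((-10 - 36) + 97)*1 = (-46 + 97)*1 = 51*1 = 51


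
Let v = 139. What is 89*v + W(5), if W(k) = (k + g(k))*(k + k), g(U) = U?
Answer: 12471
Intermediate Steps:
W(k) = 4*k**2 (W(k) = (k + k)*(k + k) = (2*k)*(2*k) = 4*k**2)
89*v + W(5) = 89*139 + 4*5**2 = 12371 + 4*25 = 12371 + 100 = 12471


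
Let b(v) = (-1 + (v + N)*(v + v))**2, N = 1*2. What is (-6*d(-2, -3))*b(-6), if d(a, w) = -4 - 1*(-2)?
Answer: 26508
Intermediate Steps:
N = 2
d(a, w) = -2 (d(a, w) = -4 + 2 = -2)
b(v) = (-1 + 2*v*(2 + v))**2 (b(v) = (-1 + (v + 2)*(v + v))**2 = (-1 + (2 + v)*(2*v))**2 = (-1 + 2*v*(2 + v))**2)
(-6*d(-2, -3))*b(-6) = (-6*(-2))*(-1 + 2*(-6)**2 + 4*(-6))**2 = 12*(-1 + 2*36 - 24)**2 = 12*(-1 + 72 - 24)**2 = 12*47**2 = 12*2209 = 26508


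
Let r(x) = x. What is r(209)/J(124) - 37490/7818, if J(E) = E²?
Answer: -287406139/60104784 ≈ -4.7818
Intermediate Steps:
r(209)/J(124) - 37490/7818 = 209/(124²) - 37490/7818 = 209/15376 - 37490*1/7818 = 209*(1/15376) - 18745/3909 = 209/15376 - 18745/3909 = -287406139/60104784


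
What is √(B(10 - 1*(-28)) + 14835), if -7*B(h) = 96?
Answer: √726243/7 ≈ 121.74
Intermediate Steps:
B(h) = -96/7 (B(h) = -⅐*96 = -96/7)
√(B(10 - 1*(-28)) + 14835) = √(-96/7 + 14835) = √(103749/7) = √726243/7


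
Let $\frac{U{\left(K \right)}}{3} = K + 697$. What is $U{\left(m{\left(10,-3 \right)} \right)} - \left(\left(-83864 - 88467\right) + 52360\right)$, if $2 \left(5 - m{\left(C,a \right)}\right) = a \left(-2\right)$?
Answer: $122068$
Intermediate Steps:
$m{\left(C,a \right)} = 5 + a$ ($m{\left(C,a \right)} = 5 - \frac{a \left(-2\right)}{2} = 5 - \frac{\left(-2\right) a}{2} = 5 + a$)
$U{\left(K \right)} = 2091 + 3 K$ ($U{\left(K \right)} = 3 \left(K + 697\right) = 3 \left(697 + K\right) = 2091 + 3 K$)
$U{\left(m{\left(10,-3 \right)} \right)} - \left(\left(-83864 - 88467\right) + 52360\right) = \left(2091 + 3 \left(5 - 3\right)\right) - \left(\left(-83864 - 88467\right) + 52360\right) = \left(2091 + 3 \cdot 2\right) - \left(-172331 + 52360\right) = \left(2091 + 6\right) - -119971 = 2097 + 119971 = 122068$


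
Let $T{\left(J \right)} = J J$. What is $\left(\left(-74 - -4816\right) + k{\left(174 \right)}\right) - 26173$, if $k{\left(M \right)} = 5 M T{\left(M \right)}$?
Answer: $26318689$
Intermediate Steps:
$T{\left(J \right)} = J^{2}$
$k{\left(M \right)} = 5 M^{3}$ ($k{\left(M \right)} = 5 M M^{2} = 5 M^{3}$)
$\left(\left(-74 - -4816\right) + k{\left(174 \right)}\right) - 26173 = \left(\left(-74 - -4816\right) + 5 \cdot 174^{3}\right) - 26173 = \left(\left(-74 + 4816\right) + 5 \cdot 5268024\right) - 26173 = \left(4742 + 26340120\right) - 26173 = 26344862 - 26173 = 26318689$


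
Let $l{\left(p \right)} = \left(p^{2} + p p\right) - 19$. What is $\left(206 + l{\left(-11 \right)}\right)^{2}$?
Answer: $184041$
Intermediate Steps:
$l{\left(p \right)} = -19 + 2 p^{2}$ ($l{\left(p \right)} = \left(p^{2} + p^{2}\right) - 19 = 2 p^{2} - 19 = -19 + 2 p^{2}$)
$\left(206 + l{\left(-11 \right)}\right)^{2} = \left(206 - \left(19 - 2 \left(-11\right)^{2}\right)\right)^{2} = \left(206 + \left(-19 + 2 \cdot 121\right)\right)^{2} = \left(206 + \left(-19 + 242\right)\right)^{2} = \left(206 + 223\right)^{2} = 429^{2} = 184041$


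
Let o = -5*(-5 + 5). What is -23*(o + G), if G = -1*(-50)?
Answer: -1150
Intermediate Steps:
G = 50
o = 0 (o = -5*0 = 0)
-23*(o + G) = -23*(0 + 50) = -23*50 = -1150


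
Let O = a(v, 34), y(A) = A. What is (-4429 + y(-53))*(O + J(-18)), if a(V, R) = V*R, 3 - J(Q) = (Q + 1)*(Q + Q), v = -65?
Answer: 12634758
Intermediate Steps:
J(Q) = 3 - 2*Q*(1 + Q) (J(Q) = 3 - (Q + 1)*(Q + Q) = 3 - (1 + Q)*2*Q = 3 - 2*Q*(1 + Q))
a(V, R) = R*V
O = -2210 (O = 34*(-65) = -2210)
(-4429 + y(-53))*(O + J(-18)) = (-4429 - 53)*(-2210 + (3 - 2*(-18) - 2*(-18)²)) = -4482*(-2210 + (3 + 36 - 2*324)) = -4482*(-2210 + (3 + 36 - 648)) = -4482*(-2210 - 609) = -4482*(-2819) = 12634758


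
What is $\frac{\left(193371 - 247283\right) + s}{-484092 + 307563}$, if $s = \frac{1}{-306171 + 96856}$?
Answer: $\frac{11284590281}{36950167635} \approx 0.3054$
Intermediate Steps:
$s = - \frac{1}{209315}$ ($s = \frac{1}{-209315} = - \frac{1}{209315} \approx -4.7775 \cdot 10^{-6}$)
$\frac{\left(193371 - 247283\right) + s}{-484092 + 307563} = \frac{\left(193371 - 247283\right) - \frac{1}{209315}}{-484092 + 307563} = \frac{-53912 - \frac{1}{209315}}{-176529} = \left(- \frac{11284590281}{209315}\right) \left(- \frac{1}{176529}\right) = \frac{11284590281}{36950167635}$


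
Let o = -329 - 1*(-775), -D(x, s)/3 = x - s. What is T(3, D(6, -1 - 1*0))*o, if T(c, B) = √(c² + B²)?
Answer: 6690*√2 ≈ 9461.1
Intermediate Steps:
D(x, s) = -3*x + 3*s (D(x, s) = -3*(x - s) = -3*x + 3*s)
o = 446 (o = -329 + 775 = 446)
T(c, B) = √(B² + c²)
T(3, D(6, -1 - 1*0))*o = √((-3*6 + 3*(-1 - 1*0))² + 3²)*446 = √((-18 + 3*(-1 + 0))² + 9)*446 = √((-18 + 3*(-1))² + 9)*446 = √((-18 - 3)² + 9)*446 = √((-21)² + 9)*446 = √(441 + 9)*446 = √450*446 = (15*√2)*446 = 6690*√2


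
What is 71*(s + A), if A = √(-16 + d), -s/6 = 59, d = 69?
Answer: -25134 + 71*√53 ≈ -24617.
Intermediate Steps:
s = -354 (s = -6*59 = -354)
A = √53 (A = √(-16 + 69) = √53 ≈ 7.2801)
71*(s + A) = 71*(-354 + √53) = -25134 + 71*√53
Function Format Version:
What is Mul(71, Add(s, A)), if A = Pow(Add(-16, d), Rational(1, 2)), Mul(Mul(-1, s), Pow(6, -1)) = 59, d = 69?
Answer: Add(-25134, Mul(71, Pow(53, Rational(1, 2)))) ≈ -24617.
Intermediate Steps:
s = -354 (s = Mul(-6, 59) = -354)
A = Pow(53, Rational(1, 2)) (A = Pow(Add(-16, 69), Rational(1, 2)) = Pow(53, Rational(1, 2)) ≈ 7.2801)
Mul(71, Add(s, A)) = Mul(71, Add(-354, Pow(53, Rational(1, 2)))) = Add(-25134, Mul(71, Pow(53, Rational(1, 2))))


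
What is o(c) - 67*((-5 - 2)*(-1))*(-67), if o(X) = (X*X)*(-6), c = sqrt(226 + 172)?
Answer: 29035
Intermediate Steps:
c = sqrt(398) ≈ 19.950
o(X) = -6*X**2 (o(X) = X**2*(-6) = -6*X**2)
o(c) - 67*((-5 - 2)*(-1))*(-67) = -6*(sqrt(398))**2 - 67*((-5 - 2)*(-1))*(-67) = -6*398 - 67*(-7*(-1))*(-67) = -2388 - 67*7*(-67) = -2388 - 469*(-67) = -2388 - 1*(-31423) = -2388 + 31423 = 29035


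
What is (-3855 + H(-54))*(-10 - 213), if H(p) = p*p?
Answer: 209397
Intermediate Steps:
H(p) = p**2
(-3855 + H(-54))*(-10 - 213) = (-3855 + (-54)**2)*(-10 - 213) = (-3855 + 2916)*(-223) = -939*(-223) = 209397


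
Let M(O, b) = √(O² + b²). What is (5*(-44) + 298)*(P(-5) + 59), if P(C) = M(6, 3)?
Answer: 4602 + 234*√5 ≈ 5125.2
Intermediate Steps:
P(C) = 3*√5 (P(C) = √(6² + 3²) = √(36 + 9) = √45 = 3*√5)
(5*(-44) + 298)*(P(-5) + 59) = (5*(-44) + 298)*(3*√5 + 59) = (-220 + 298)*(59 + 3*√5) = 78*(59 + 3*√5) = 4602 + 234*√5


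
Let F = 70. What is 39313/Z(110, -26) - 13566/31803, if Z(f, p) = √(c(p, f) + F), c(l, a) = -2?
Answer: -4522/10601 + 39313*√17/34 ≈ 4767.0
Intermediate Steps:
Z(f, p) = 2*√17 (Z(f, p) = √(-2 + 70) = √68 = 2*√17)
39313/Z(110, -26) - 13566/31803 = 39313/((2*√17)) - 13566/31803 = 39313*(√17/34) - 13566*1/31803 = 39313*√17/34 - 4522/10601 = -4522/10601 + 39313*√17/34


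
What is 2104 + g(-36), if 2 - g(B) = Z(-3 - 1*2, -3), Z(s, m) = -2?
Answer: 2108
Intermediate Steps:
g(B) = 4 (g(B) = 2 - 1*(-2) = 2 + 2 = 4)
2104 + g(-36) = 2104 + 4 = 2108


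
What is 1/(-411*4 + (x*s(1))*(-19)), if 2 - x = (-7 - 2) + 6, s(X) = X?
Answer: -1/1739 ≈ -0.00057504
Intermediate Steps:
x = 5 (x = 2 - ((-7 - 2) + 6) = 2 - (-9 + 6) = 2 - 1*(-3) = 2 + 3 = 5)
1/(-411*4 + (x*s(1))*(-19)) = 1/(-411*4 + (5*1)*(-19)) = 1/(-1644 + 5*(-19)) = 1/(-1644 - 95) = 1/(-1739) = -1/1739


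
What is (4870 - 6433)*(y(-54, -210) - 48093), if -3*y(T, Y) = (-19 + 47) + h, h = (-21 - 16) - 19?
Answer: 75154771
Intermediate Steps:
h = -56 (h = -37 - 19 = -56)
y(T, Y) = 28/3 (y(T, Y) = -((-19 + 47) - 56)/3 = -(28 - 56)/3 = -⅓*(-28) = 28/3)
(4870 - 6433)*(y(-54, -210) - 48093) = (4870 - 6433)*(28/3 - 48093) = -1563*(-144251/3) = 75154771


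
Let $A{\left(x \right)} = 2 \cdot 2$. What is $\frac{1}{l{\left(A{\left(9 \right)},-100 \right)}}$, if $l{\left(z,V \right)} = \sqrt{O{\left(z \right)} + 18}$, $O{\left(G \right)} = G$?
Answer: $\frac{\sqrt{22}}{22} \approx 0.2132$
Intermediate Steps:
$A{\left(x \right)} = 4$
$l{\left(z,V \right)} = \sqrt{18 + z}$ ($l{\left(z,V \right)} = \sqrt{z + 18} = \sqrt{18 + z}$)
$\frac{1}{l{\left(A{\left(9 \right)},-100 \right)}} = \frac{1}{\sqrt{18 + 4}} = \frac{1}{\sqrt{22}} = \frac{\sqrt{22}}{22}$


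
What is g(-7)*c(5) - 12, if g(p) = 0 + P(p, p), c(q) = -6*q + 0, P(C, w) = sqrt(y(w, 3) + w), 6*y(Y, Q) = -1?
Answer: -12 - 5*I*sqrt(258) ≈ -12.0 - 80.312*I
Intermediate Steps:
y(Y, Q) = -1/6 (y(Y, Q) = (1/6)*(-1) = -1/6)
P(C, w) = sqrt(-1/6 + w)
c(q) = -6*q
g(p) = sqrt(-6 + 36*p)/6 (g(p) = 0 + sqrt(-6 + 36*p)/6 = sqrt(-6 + 36*p)/6)
g(-7)*c(5) - 12 = (sqrt(-6 + 36*(-7))/6)*(-6*5) - 12 = (sqrt(-6 - 252)/6)*(-30) - 12 = (sqrt(-258)/6)*(-30) - 12 = ((I*sqrt(258))/6)*(-30) - 12 = (I*sqrt(258)/6)*(-30) - 12 = -5*I*sqrt(258) - 12 = -12 - 5*I*sqrt(258)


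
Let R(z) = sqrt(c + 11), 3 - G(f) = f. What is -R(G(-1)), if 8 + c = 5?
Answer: -2*sqrt(2) ≈ -2.8284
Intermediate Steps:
c = -3 (c = -8 + 5 = -3)
G(f) = 3 - f
R(z) = 2*sqrt(2) (R(z) = sqrt(-3 + 11) = sqrt(8) = 2*sqrt(2))
-R(G(-1)) = -2*sqrt(2)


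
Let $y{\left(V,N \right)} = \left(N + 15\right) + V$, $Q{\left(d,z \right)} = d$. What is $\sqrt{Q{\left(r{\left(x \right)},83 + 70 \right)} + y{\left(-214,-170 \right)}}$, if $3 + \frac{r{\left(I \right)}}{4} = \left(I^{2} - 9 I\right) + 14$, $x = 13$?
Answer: $3 i \sqrt{13} \approx 10.817 i$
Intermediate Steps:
$r{\left(I \right)} = 44 - 36 I + 4 I^{2}$ ($r{\left(I \right)} = -12 + 4 \left(\left(I^{2} - 9 I\right) + 14\right) = -12 + 4 \left(14 + I^{2} - 9 I\right) = -12 + \left(56 - 36 I + 4 I^{2}\right) = 44 - 36 I + 4 I^{2}$)
$y{\left(V,N \right)} = 15 + N + V$ ($y{\left(V,N \right)} = \left(15 + N\right) + V = 15 + N + V$)
$\sqrt{Q{\left(r{\left(x \right)},83 + 70 \right)} + y{\left(-214,-170 \right)}} = \sqrt{\left(44 - 468 + 4 \cdot 13^{2}\right) - 369} = \sqrt{\left(44 - 468 + 4 \cdot 169\right) - 369} = \sqrt{\left(44 - 468 + 676\right) - 369} = \sqrt{252 - 369} = \sqrt{-117} = 3 i \sqrt{13}$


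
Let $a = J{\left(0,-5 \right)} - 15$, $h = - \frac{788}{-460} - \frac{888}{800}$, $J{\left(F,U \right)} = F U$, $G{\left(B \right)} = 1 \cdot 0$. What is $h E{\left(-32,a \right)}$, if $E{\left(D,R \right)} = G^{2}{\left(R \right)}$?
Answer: $0$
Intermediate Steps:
$G{\left(B \right)} = 0$
$h = \frac{1387}{2300}$ ($h = \left(-788\right) \left(- \frac{1}{460}\right) - \frac{111}{100} = \frac{197}{115} - \frac{111}{100} = \frac{1387}{2300} \approx 0.60304$)
$a = -15$ ($a = 0 \left(-5\right) - 15 = 0 - 15 = -15$)
$E{\left(D,R \right)} = 0$ ($E{\left(D,R \right)} = 0^{2} = 0$)
$h E{\left(-32,a \right)} = \frac{1387}{2300} \cdot 0 = 0$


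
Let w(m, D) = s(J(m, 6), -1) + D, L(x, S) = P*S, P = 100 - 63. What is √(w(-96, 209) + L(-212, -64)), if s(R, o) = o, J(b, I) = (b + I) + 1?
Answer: 12*I*√15 ≈ 46.476*I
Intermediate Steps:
P = 37
J(b, I) = 1 + I + b (J(b, I) = (I + b) + 1 = 1 + I + b)
L(x, S) = 37*S
w(m, D) = -1 + D
√(w(-96, 209) + L(-212, -64)) = √((-1 + 209) + 37*(-64)) = √(208 - 2368) = √(-2160) = 12*I*√15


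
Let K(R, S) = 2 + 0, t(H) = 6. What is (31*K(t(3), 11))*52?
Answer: 3224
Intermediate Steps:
K(R, S) = 2
(31*K(t(3), 11))*52 = (31*2)*52 = 62*52 = 3224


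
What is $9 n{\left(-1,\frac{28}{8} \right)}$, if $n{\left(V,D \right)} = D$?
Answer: $\frac{63}{2} \approx 31.5$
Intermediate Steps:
$9 n{\left(-1,\frac{28}{8} \right)} = 9 \cdot \frac{28}{8} = 9 \cdot 28 \cdot \frac{1}{8} = 9 \cdot \frac{7}{2} = \frac{63}{2}$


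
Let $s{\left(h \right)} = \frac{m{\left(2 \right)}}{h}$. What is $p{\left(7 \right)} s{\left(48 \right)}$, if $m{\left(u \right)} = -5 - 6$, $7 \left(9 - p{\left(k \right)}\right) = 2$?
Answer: $- \frac{671}{336} \approx -1.997$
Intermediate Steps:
$p{\left(k \right)} = \frac{61}{7}$ ($p{\left(k \right)} = 9 - \frac{2}{7} = \frac{61}{7}$)
$m{\left(u \right)} = -11$ ($m{\left(u \right)} = -5 - 6 = -11$)
$s{\left(h \right)} = - \frac{11}{h}$
$p{\left(7 \right)} s{\left(48 \right)} = \frac{61 \left(- \frac{11}{48}\right)}{7} = \frac{61 \left(\left(-11\right) \frac{1}{48}\right)}{7} = \frac{61}{7} \left(- \frac{11}{48}\right) = - \frac{671}{336}$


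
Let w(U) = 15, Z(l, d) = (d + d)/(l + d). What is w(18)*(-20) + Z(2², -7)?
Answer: -886/3 ≈ -295.33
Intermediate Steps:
Z(l, d) = 2*d/(d + l) (Z(l, d) = (2*d)/(d + l) = 2*d/(d + l))
w(18)*(-20) + Z(2², -7) = 15*(-20) + 2*(-7)/(-7 + 2²) = -300 + 2*(-7)/(-7 + 4) = -300 + 2*(-7)/(-3) = -300 + 2*(-7)*(-⅓) = -300 + 14/3 = -886/3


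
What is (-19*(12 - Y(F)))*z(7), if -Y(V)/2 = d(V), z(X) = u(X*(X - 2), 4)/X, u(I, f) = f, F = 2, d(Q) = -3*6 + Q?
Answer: 1520/7 ≈ 217.14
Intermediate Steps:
d(Q) = -18 + Q
z(X) = 4/X
Y(V) = 36 - 2*V (Y(V) = -2*(-18 + V) = 36 - 2*V)
(-19*(12 - Y(F)))*z(7) = (-19*(12 - (36 - 2*2)))*(4/7) = (-19*(12 - (36 - 4)))*(4*(⅐)) = -19*(12 - 1*32)*(4/7) = -19*(12 - 32)*(4/7) = -19*(-20)*(4/7) = 380*(4/7) = 1520/7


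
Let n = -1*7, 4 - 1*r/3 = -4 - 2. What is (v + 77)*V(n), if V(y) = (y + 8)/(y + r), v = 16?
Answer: 93/23 ≈ 4.0435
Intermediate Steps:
r = 30 (r = 12 - 3*(-4 - 2) = 12 - 3*(-6) = 12 + 18 = 30)
n = -7
V(y) = (8 + y)/(30 + y) (V(y) = (y + 8)/(y + 30) = (8 + y)/(30 + y))
(v + 77)*V(n) = (16 + 77)*((8 - 7)/(30 - 7)) = 93*(1/23) = 93/23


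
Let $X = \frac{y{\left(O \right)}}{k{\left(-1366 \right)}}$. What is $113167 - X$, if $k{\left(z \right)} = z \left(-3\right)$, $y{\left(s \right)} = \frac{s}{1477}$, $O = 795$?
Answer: $\frac{228323701929}{2017582} \approx 1.1317 \cdot 10^{5}$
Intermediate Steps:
$y{\left(s \right)} = \frac{s}{1477}$ ($y{\left(s \right)} = s \frac{1}{1477} = \frac{s}{1477}$)
$k{\left(z \right)} = - 3 z$
$X = \frac{265}{2017582}$ ($X = \frac{\frac{1}{1477} \cdot 795}{\left(-3\right) \left(-1366\right)} = \frac{795}{1477 \cdot 4098} = \frac{795}{1477} \cdot \frac{1}{4098} = \frac{265}{2017582} \approx 0.00013135$)
$113167 - X = 113167 - \frac{265}{2017582} = \frac{228323701929}{2017582}$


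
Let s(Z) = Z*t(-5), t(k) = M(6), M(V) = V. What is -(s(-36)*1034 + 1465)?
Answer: 221879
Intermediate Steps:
t(k) = 6
s(Z) = 6*Z (s(Z) = Z*6 = 6*Z)
-(s(-36)*1034 + 1465) = -((6*(-36))*1034 + 1465) = -(-216*1034 + 1465) = -(-223344 + 1465) = -1*(-221879) = 221879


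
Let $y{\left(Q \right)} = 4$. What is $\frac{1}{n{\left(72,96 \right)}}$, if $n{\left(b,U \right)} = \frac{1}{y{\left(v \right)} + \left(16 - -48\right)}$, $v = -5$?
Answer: $68$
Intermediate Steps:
$n{\left(b,U \right)} = \frac{1}{68}$ ($n{\left(b,U \right)} = \frac{1}{4 + \left(16 - -48\right)} = \frac{1}{4 + \left(16 + 48\right)} = \frac{1}{4 + 64} = \frac{1}{68}$)
$\frac{1}{n{\left(72,96 \right)}} = \frac{1}{\frac{1}{68}} = 68$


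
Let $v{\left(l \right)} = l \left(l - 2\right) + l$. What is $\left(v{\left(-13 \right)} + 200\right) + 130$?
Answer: $512$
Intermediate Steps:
$v{\left(l \right)} = l + l \left(-2 + l\right)$ ($v{\left(l \right)} = l \left(l - 2\right) + l = l \left(-2 + l\right) + l = l + l \left(-2 + l\right)$)
$\left(v{\left(-13 \right)} + 200\right) + 130 = \left(- 13 \left(-1 - 13\right) + 200\right) + 130 = \left(\left(-13\right) \left(-14\right) + 200\right) + 130 = \left(182 + 200\right) + 130 = 382 + 130 = 512$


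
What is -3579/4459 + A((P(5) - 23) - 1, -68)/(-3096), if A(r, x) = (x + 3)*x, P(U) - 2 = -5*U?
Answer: -7697341/3451266 ≈ -2.2303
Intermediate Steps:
P(U) = 2 - 5*U
A(r, x) = x*(3 + x) (A(r, x) = (3 + x)*x = x*(3 + x))
-3579/4459 + A((P(5) - 23) - 1, -68)/(-3096) = -3579/4459 - 68*(3 - 68)/(-3096) = -3579*1/4459 - 68*(-65)*(-1/3096) = -3579/4459 + 4420*(-1/3096) = -3579/4459 - 1105/774 = -7697341/3451266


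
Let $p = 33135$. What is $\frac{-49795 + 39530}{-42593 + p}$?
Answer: $\frac{10265}{9458} \approx 1.0853$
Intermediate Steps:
$\frac{-49795 + 39530}{-42593 + p} = \frac{-49795 + 39530}{-42593 + 33135} = - \frac{10265}{-9458} = \left(-10265\right) \left(- \frac{1}{9458}\right) = \frac{10265}{9458}$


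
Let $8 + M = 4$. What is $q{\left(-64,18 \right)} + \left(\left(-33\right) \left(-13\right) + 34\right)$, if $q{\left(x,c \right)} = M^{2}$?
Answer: $479$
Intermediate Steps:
$M = -4$ ($M = -8 + 4 = -4$)
$q{\left(x,c \right)} = 16$ ($q{\left(x,c \right)} = \left(-4\right)^{2} = 16$)
$q{\left(-64,18 \right)} + \left(\left(-33\right) \left(-13\right) + 34\right) = 16 + \left(\left(-33\right) \left(-13\right) + 34\right) = 16 + \left(429 + 34\right) = 16 + 463 = 479$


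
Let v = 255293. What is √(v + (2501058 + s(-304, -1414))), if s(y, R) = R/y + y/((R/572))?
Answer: √7958306141054066/53732 ≈ 1660.3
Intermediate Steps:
s(y, R) = R/y + 572*y/R (s(y, R) = R/y + y/((R*(1/572))) = R/y + y/((R/572)) = R/y + y*(572/R) = R/y + 572*y/R)
√(v + (2501058 + s(-304, -1414))) = √(255293 + (2501058 + (-1414/(-304) + 572*(-304)/(-1414)))) = √(255293 + (2501058 + (-1414*(-1/304) + 572*(-304)*(-1/1414)))) = √(255293 + (2501058 + (707/152 + 86944/707))) = √(255293 + (2501058 + 13715337/107464)) = √(255293 + 268787412249/107464) = √(296222219201/107464) = √7958306141054066/53732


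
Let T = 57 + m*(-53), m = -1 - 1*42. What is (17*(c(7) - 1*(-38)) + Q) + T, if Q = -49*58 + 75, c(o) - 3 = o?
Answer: 385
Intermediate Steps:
m = -43 (m = -1 - 42 = -43)
c(o) = 3 + o
Q = -2767 (Q = -2842 + 75 = -2767)
T = 2336 (T = 57 - 43*(-53) = 57 + 2279 = 2336)
(17*(c(7) - 1*(-38)) + Q) + T = (17*((3 + 7) - 1*(-38)) - 2767) + 2336 = (17*(10 + 38) - 2767) + 2336 = (17*48 - 2767) + 2336 = (816 - 2767) + 2336 = -1951 + 2336 = 385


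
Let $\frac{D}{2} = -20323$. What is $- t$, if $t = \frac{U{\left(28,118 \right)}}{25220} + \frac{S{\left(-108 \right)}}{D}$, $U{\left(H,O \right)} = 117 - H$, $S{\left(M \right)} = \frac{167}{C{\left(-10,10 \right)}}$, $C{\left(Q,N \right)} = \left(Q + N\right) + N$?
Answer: $- \frac{79908}{25627303} \approx -0.0031181$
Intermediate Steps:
$C{\left(Q,N \right)} = Q + 2 N$ ($C{\left(Q,N \right)} = \left(N + Q\right) + N = Q + 2 N$)
$S{\left(M \right)} = \frac{167}{10}$ ($S{\left(M \right)} = \frac{167}{-10 + 2 \cdot 10} = \frac{167}{-10 + 20} = \frac{167}{10}$)
$D = -40646$ ($D = 2 \left(-20323\right) = -40646$)
$t = \frac{79908}{25627303}$ ($t = \frac{117 - 28}{25220} + \frac{167}{10 \left(-40646\right)} = \left(117 - 28\right) \frac{1}{25220} + \frac{167}{10} \left(- \frac{1}{40646}\right) = 89 \cdot \frac{1}{25220} - \frac{167}{406460} = \frac{89}{25220} - \frac{167}{406460} = \frac{79908}{25627303} \approx 0.0031181$)
$- t = \left(-1\right) \frac{79908}{25627303} = - \frac{79908}{25627303}$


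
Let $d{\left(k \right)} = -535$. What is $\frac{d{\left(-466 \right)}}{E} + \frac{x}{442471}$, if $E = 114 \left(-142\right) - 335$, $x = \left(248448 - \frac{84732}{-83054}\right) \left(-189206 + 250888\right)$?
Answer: $\frac{10515153142389802027}{303601751424491} \approx 34635.0$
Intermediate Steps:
$x = \frac{636394317741084}{41527}$ ($x = \left(248448 - - \frac{42366}{41527}\right) 61682 = \left(248448 + \frac{42366}{41527}\right) 61682 = \frac{10317342462}{41527} \cdot 61682 = \frac{636394317741084}{41527} \approx 1.5325 \cdot 10^{10}$)
$E = -16523$ ($E = -16188 - 335 = -16523$)
$\frac{d{\left(-466 \right)}}{E} + \frac{x}{442471} = - \frac{535}{-16523} + \frac{636394317741084}{41527 \cdot 442471} = \left(-535\right) \left(- \frac{1}{16523}\right) + \frac{636394317741084}{41527} \cdot \frac{1}{442471} = \frac{535}{16523} + \frac{636394317741084}{18374493217} = \frac{10515153142389802027}{303601751424491}$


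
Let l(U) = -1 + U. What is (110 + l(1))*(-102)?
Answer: -11220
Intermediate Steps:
(110 + l(1))*(-102) = (110 + (-1 + 1))*(-102) = (110 + 0)*(-102) = 110*(-102) = -11220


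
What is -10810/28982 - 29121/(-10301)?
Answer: 366315506/149271791 ≈ 2.4540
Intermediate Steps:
-10810/28982 - 29121/(-10301) = -10810*1/28982 - 29121*(-1/10301) = -5405/14491 + 29121/10301 = 366315506/149271791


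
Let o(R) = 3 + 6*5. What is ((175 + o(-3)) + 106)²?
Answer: 98596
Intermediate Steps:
o(R) = 33 (o(R) = 3 + 30 = 33)
((175 + o(-3)) + 106)² = ((175 + 33) + 106)² = (208 + 106)² = 314² = 98596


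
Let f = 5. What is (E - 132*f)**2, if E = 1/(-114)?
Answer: 5661208081/12996 ≈ 4.3561e+5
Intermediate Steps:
E = -1/114 ≈ -0.0087719
(E - 132*f)**2 = (-1/114 - 132*5)**2 = (-1/114 - 660)**2 = (-75241/114)**2 = 5661208081/12996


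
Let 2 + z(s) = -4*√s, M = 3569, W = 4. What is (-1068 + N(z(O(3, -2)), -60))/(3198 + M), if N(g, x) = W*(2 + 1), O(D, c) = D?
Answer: -1056/6767 ≈ -0.15605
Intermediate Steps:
z(s) = -2 - 4*√s
N(g, x) = 12 (N(g, x) = 4*(2 + 1) = 4*3 = 12)
(-1068 + N(z(O(3, -2)), -60))/(3198 + M) = (-1068 + 12)/(3198 + 3569) = -1056/6767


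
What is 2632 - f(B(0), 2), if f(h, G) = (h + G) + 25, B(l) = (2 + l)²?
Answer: 2601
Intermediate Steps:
f(h, G) = 25 + G + h (f(h, G) = (G + h) + 25 = 25 + G + h)
2632 - f(B(0), 2) = 2632 - (25 + 2 + (2 + 0)²) = 2632 - (25 + 2 + 2²) = 2632 - (25 + 2 + 4) = 2632 - 1*31 = 2632 - 31 = 2601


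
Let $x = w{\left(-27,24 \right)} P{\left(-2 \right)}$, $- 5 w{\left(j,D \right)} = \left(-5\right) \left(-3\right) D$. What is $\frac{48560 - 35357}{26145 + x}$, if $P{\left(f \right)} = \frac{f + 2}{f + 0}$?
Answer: $\frac{1467}{2905} \approx 0.50499$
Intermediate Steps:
$w{\left(j,D \right)} = - 3 D$ ($w{\left(j,D \right)} = - \frac{\left(-5\right) \left(-3\right) D}{5} = - \frac{15 D}{5} = - 3 D$)
$P{\left(f \right)} = \frac{2 + f}{f}$
$x = 0$ ($x = \left(-3\right) 24 \frac{2 - 2}{-2} = - 72 \left(\left(- \frac{1}{2}\right) 0\right) = \left(-72\right) 0 = 0$)
$\frac{48560 - 35357}{26145 + x} = \frac{48560 - 35357}{26145 + 0} = \frac{13203}{26145} = 13203 \cdot \frac{1}{26145} = \frac{1467}{2905}$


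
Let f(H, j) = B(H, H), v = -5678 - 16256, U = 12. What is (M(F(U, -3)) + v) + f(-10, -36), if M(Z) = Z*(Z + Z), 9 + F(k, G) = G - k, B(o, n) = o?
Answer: -20792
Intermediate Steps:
F(k, G) = -9 + G - k (F(k, G) = -9 + (G - k) = -9 + G - k)
v = -21934
f(H, j) = H
M(Z) = 2*Z² (M(Z) = Z*(2*Z) = 2*Z²)
(M(F(U, -3)) + v) + f(-10, -36) = (2*(-9 - 3 - 1*12)² - 21934) - 10 = (2*(-9 - 3 - 12)² - 21934) - 10 = (2*(-24)² - 21934) - 10 = (2*576 - 21934) - 10 = (1152 - 21934) - 10 = -20782 - 10 = -20792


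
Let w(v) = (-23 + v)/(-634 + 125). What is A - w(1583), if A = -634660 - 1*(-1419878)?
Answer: 399677522/509 ≈ 7.8522e+5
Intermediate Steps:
w(v) = 23/509 - v/509 (w(v) = (-23 + v)/(-509) = (-23 + v)*(-1/509) = 23/509 - v/509)
A = 785218 (A = -634660 + 1419878 = 785218)
A - w(1583) = 785218 - (23/509 - 1/509*1583) = 785218 - (23/509 - 1583/509) = 785218 - 1*(-1560/509) = 785218 + 1560/509 = 399677522/509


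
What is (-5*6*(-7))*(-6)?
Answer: -1260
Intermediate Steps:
(-5*6*(-7))*(-6) = -30*(-7)*(-6) = 210*(-6) = -1260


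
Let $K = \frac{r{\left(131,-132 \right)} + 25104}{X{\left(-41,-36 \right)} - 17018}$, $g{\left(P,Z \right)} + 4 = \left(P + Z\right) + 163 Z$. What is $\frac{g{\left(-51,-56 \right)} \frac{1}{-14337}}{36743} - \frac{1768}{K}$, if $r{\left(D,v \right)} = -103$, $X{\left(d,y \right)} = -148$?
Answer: $\frac{15987636784226047}{13170136559391} \approx 1213.9$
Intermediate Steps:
$g{\left(P,Z \right)} = -4 + P + 164 Z$ ($g{\left(P,Z \right)} = -4 + \left(\left(P + Z\right) + 163 Z\right) = -4 + \left(P + 164 Z\right) = -4 + P + 164 Z$)
$K = - \frac{25001}{17166}$ ($K = \frac{-103 + 25104}{-148 - 17018} = \frac{25001}{-17166} = 25001 \left(- \frac{1}{17166}\right) = - \frac{25001}{17166} \approx -1.4564$)
$\frac{g{\left(-51,-56 \right)} \frac{1}{-14337}}{36743} - \frac{1768}{K} = \frac{\left(-4 - 51 + 164 \left(-56\right)\right) \frac{1}{-14337}}{36743} - \frac{1768}{- \frac{25001}{17166}} = \left(-4 - 51 - 9184\right) \left(- \frac{1}{14337}\right) \frac{1}{36743} - - \frac{30349488}{25001} = \left(-9239\right) \left(- \frac{1}{14337}\right) \frac{1}{36743} + \frac{30349488}{25001} = \frac{9239}{14337} \cdot \frac{1}{36743} + \frac{30349488}{25001} = \frac{9239}{526784391} + \frac{30349488}{25001} = \frac{15987636784226047}{13170136559391}$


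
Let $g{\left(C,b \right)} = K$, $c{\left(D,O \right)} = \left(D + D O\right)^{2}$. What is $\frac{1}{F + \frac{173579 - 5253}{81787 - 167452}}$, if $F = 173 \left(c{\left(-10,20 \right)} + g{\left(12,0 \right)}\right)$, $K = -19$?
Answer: $\frac{85665}{653282235319} \approx 1.3113 \cdot 10^{-7}$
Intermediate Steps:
$g{\left(C,b \right)} = -19$
$F = 7626013$ ($F = 173 \left(\left(-10\right)^{2} \left(1 + 20\right)^{2} - 19\right) = 173 \left(100 \cdot 21^{2} - 19\right) = 173 \left(100 \cdot 441 - 19\right) = 173 \left(44100 - 19\right) = 173 \cdot 44081 = 7626013$)
$\frac{1}{F + \frac{173579 - 5253}{81787 - 167452}} = \frac{1}{7626013 + \frac{173579 - 5253}{81787 - 167452}} = \frac{1}{7626013 + \frac{168326}{-85665}} = \frac{1}{7626013 + 168326 \left(- \frac{1}{85665}\right)} = \frac{1}{7626013 - \frac{168326}{85665}} = \frac{1}{\frac{653282235319}{85665}} = \frac{85665}{653282235319}$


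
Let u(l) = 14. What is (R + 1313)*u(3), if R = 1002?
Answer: 32410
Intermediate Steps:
(R + 1313)*u(3) = (1002 + 1313)*14 = 2315*14 = 32410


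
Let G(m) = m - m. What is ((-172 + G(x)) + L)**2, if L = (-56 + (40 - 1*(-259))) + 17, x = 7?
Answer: 7744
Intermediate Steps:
G(m) = 0
L = 260 (L = (-56 + (40 + 259)) + 17 = (-56 + 299) + 17 = 243 + 17 = 260)
((-172 + G(x)) + L)**2 = ((-172 + 0) + 260)**2 = (-172 + 260)**2 = 88**2 = 7744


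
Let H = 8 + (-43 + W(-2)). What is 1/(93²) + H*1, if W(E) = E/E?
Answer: -294065/8649 ≈ -34.000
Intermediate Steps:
W(E) = 1
H = -34 (H = 8 + (-43 + 1) = 8 - 42 = -34)
1/(93²) + H*1 = 1/(93²) - 34*1 = 1/8649 - 34 = -294065/8649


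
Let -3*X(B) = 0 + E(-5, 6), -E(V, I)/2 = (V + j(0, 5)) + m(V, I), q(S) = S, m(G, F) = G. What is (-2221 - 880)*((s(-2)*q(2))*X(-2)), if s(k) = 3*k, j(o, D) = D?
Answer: -124040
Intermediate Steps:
E(V, I) = -10 - 4*V (E(V, I) = -2*((V + 5) + V) = -2*((5 + V) + V) = -2*(5 + 2*V) = -10 - 4*V)
X(B) = -10/3 (X(B) = -(0 + (-10 - 4*(-5)))/3 = -(0 + (-10 + 20))/3 = -(0 + 10)/3 = -⅓*10 = -10/3)
(-2221 - 880)*((s(-2)*q(2))*X(-2)) = (-2221 - 880)*(((3*(-2))*2)*(-10/3)) = -3101*(-6*2)*(-10)/3 = -(-37212)*(-10)/3 = -3101*40 = -124040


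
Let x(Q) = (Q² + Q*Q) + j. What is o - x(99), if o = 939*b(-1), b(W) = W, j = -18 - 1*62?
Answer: -20461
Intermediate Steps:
j = -80 (j = -18 - 62 = -80)
x(Q) = -80 + 2*Q² (x(Q) = (Q² + Q*Q) - 80 = (Q² + Q²) - 80 = 2*Q² - 80 = -80 + 2*Q²)
o = -939 (o = 939*(-1) = -939)
o - x(99) = -939 - (-80 + 2*99²) = -939 - (-80 + 2*9801) = -939 - (-80 + 19602) = -939 - 1*19522 = -939 - 19522 = -20461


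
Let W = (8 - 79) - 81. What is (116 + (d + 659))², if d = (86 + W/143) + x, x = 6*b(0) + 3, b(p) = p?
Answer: 15227560000/20449 ≈ 7.4466e+5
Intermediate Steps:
W = -152 (W = -71 - 81 = -152)
x = 3 (x = 6*0 + 3 = 0 + 3 = 3)
d = 12575/143 (d = (86 - 152/143) + 3 = 12146/143 + 3 = 12575/143 ≈ 87.937)
(116 + (d + 659))² = (116 + (12575/143 + 659))² = (116 + 106812/143)² = (123400/143)² = 15227560000/20449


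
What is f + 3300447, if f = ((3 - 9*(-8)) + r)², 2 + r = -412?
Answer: 3415368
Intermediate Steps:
r = -414 (r = -2 - 412 = -414)
f = 114921 (f = ((3 - 9*(-8)) - 414)² = ((3 + 72) - 414)² = (75 - 414)² = (-339)² = 114921)
f + 3300447 = 114921 + 3300447 = 3415368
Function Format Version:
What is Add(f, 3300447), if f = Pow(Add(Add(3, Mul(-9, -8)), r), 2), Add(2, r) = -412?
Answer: 3415368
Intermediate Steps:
r = -414 (r = Add(-2, -412) = -414)
f = 114921 (f = Pow(Add(Add(3, Mul(-9, -8)), -414), 2) = Pow(Add(Add(3, 72), -414), 2) = Pow(Add(75, -414), 2) = Pow(-339, 2) = 114921)
Add(f, 3300447) = Add(114921, 3300447) = 3415368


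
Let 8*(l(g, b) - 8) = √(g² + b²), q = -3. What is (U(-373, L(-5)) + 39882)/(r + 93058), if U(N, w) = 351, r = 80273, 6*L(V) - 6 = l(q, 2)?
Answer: 13411/57777 ≈ 0.23212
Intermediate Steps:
l(g, b) = 8 + √(b² + g²)/8 (l(g, b) = 8 + √(g² + b²)/8 = 8 + √(b² + g²)/8)
L(V) = 7/3 + √13/48 (L(V) = 1 + (8 + √(2² + (-3)²)/8)/6 = 1 + (8 + √(4 + 9)/8)/6 = 1 + (8 + √13/8)/6 = 1 + (4/3 + √13/48) = 7/3 + √13/48)
(U(-373, L(-5)) + 39882)/(r + 93058) = (351 + 39882)/(80273 + 93058) = 40233/173331 = 40233*(1/173331) = 13411/57777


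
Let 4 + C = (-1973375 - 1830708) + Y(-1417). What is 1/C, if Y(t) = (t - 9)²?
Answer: -1/1770611 ≈ -5.6478e-7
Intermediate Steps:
Y(t) = (-9 + t)²
C = -1770611 (C = -4 + ((-1973375 - 1830708) + (-9 - 1417)²) = -4 + (-3804083 + (-1426)²) = -4 + (-3804083 + 2033476) = -4 - 1770607 = -1770611)
1/C = 1/(-1770611) = -1/1770611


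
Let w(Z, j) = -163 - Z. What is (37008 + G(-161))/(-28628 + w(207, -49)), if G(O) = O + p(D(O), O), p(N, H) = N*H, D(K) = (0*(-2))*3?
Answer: -36847/28998 ≈ -1.2707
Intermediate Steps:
D(K) = 0 (D(K) = 0*3 = 0)
p(N, H) = H*N
G(O) = O (G(O) = O + O*0 = O + 0 = O)
(37008 + G(-161))/(-28628 + w(207, -49)) = (37008 - 161)/(-28628 + (-163 - 1*207)) = 36847/(-28628 + (-163 - 207)) = 36847/(-28628 - 370) = 36847/(-28998) = 36847*(-1/28998) = -36847/28998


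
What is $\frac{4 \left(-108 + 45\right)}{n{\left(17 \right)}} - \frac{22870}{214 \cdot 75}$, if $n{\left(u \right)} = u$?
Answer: $- \frac{443339}{27285} \approx -16.248$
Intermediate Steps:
$\frac{4 \left(-108 + 45\right)}{n{\left(17 \right)}} - \frac{22870}{214 \cdot 75} = \frac{4 \left(-108 + 45\right)}{17} - \frac{22870}{214 \cdot 75} = 4 \left(-63\right) \frac{1}{17} - \frac{22870}{16050} = \left(-252\right) \frac{1}{17} - \frac{2287}{1605} = - \frac{252}{17} - \frac{2287}{1605} = - \frac{443339}{27285}$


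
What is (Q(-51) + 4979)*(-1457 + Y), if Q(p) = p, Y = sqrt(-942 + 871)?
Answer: -7180096 + 4928*I*sqrt(71) ≈ -7.1801e+6 + 41524.0*I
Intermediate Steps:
Y = I*sqrt(71) (Y = sqrt(-71) = I*sqrt(71) ≈ 8.4261*I)
(Q(-51) + 4979)*(-1457 + Y) = (-51 + 4979)*(-1457 + I*sqrt(71)) = 4928*(-1457 + I*sqrt(71)) = -7180096 + 4928*I*sqrt(71)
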